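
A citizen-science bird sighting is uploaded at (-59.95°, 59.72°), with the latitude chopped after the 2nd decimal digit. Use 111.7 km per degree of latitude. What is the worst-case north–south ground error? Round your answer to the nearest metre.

1117 metres

Truncating at 2 decimal places can drop up to a full unit in the last place, so the latitude may be off by as much as 0.01°.
North–south distance: 0.01° × 111700 m/° = 1117 m.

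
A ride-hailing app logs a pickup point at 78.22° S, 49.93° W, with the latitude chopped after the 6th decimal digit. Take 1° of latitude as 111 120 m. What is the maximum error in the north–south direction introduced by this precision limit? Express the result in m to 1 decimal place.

0.1 m

Truncating at 6 decimal places can drop up to a full unit in the last place, so the latitude may be off by as much as 1e-06°.
North–south distance: 1e-06° × 111120 m/° = 0.11112 m.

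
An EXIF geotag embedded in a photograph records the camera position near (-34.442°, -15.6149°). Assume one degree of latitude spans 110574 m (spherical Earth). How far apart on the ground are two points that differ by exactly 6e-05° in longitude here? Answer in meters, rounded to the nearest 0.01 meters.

5.47 meters

One degree of longitude here spans 110574 × cos 34.442° = 110574 × 0.8247 ≈ 91190.3 m; 6e-05° of that is 5.47142 m.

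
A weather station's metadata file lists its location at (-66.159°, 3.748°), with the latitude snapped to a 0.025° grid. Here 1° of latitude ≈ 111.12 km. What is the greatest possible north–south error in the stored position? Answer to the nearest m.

With a 0.025° grid the true value lies within half a step, ±0.025°/2 = ±0.0125°, of the stored one.
So the N–S error is at most 0.0125 × 111120 = 1389 m.

1389 m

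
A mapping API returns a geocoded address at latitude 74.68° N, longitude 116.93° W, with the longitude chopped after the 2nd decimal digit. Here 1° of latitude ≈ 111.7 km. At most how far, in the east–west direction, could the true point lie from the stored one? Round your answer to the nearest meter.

295 meters

Truncating at 2 decimal places can drop up to a full unit in the last place, so the longitude may be off by as much as 0.01°.
Parallels shrink by cos φ, so at 74.68° a degree of longitude is 111700 × 0.2642 ≈ 29512.2 m.
Maximum E–W displacement: 0.01 × 29512.2 = 295.122 m.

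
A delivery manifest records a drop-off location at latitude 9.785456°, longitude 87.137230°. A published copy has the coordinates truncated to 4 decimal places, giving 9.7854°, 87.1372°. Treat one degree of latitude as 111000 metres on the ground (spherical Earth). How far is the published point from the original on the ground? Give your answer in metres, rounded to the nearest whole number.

Δlat = 9.785456 − 9.7854 = +0.000056°; Δlon = 87.137230 − 87.1372 = +0.000030°.
North–south shift: 0.000056 × 111000 = 6.216 m.
E–W at 9.7854°: 0.000030° × 111000 × cos 9.7854° = 0.000030 × 111000 × 0.9855 ≈ 3.28155 m.
Hypotenuse of the two orthogonal shifts: √(6.216² + 3.28155²) = 7.02903 m.

7 metres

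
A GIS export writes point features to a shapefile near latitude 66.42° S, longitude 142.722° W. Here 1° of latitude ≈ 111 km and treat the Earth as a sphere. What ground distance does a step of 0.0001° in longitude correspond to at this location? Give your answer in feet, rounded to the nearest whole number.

0.0001° of longitude at 66.42° is 0.0001 × 111000 × cos 66.42° ≈ 0.0001 × 44403.2 = 4.44032 m.
In feet: 4.44032 m ÷ 0.3048 ≈ 14.568 ft.

15 feet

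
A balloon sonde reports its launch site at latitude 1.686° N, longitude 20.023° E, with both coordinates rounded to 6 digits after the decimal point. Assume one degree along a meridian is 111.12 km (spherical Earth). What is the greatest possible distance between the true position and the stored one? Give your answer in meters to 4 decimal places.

0.0786 meters

Rounding to 6 decimal places leaves each coordinate within ±5e-07° of the true value.
North–south component: 5e-07° × 111120 = 0.05556 m.
East–west component at 1.686°: 5e-07° × 111120 × cos 1.686° ≈ 5e-07 × 111072 ≈ 0.0555359 m.
Combining orthogonally: (0.05556² + 0.0555359²)^½ ≈ 0.0785567 m.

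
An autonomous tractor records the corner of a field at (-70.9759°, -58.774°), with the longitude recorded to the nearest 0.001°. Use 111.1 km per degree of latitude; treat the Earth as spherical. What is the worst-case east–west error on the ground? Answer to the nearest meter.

18 meters

Rounding to 3 decimal places leaves the longitude within ±0.0005° of the true value.
At latitude 70.9759° a degree of longitude spans 111100 m × cos 70.9759° = 111100 × 0.3260 ≈ 36214.8 m.
Maximum E–W displacement: 0.0005 × 36214.8 = 18.1074 m.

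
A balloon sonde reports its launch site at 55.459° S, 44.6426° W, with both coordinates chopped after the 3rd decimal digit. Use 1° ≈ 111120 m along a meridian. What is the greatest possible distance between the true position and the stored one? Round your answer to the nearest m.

128 m

Truncating at 3 decimal places can drop up to a full unit in the last place, so each coordinate may be off by as much as 0.001°.
Latitude error → 0.001 × 111120 = 111.12 m along the meridian.
Longitude error → 0.001 × 111120 × cos 55.459° = 0.001 × 111120 × 0.5670 ≈ 63.0046 m.
The two errors are perpendicular, so the maximum displacement is √(111.12² + 63.0046²) ≈ 127.739 m.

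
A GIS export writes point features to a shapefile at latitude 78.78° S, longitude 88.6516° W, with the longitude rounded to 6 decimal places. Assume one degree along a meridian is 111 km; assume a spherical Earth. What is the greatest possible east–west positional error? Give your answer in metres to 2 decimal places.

Rounding to 6 decimal places leaves the longitude within ±5e-07° of the true value.
At latitude 78.78° a degree of longitude spans 111000 m × cos 78.78° = 111000 × 0.1946 ≈ 21598 m.
Maximum E–W displacement: 5e-07 × 21598 = 0.010799 m.

0.01 metres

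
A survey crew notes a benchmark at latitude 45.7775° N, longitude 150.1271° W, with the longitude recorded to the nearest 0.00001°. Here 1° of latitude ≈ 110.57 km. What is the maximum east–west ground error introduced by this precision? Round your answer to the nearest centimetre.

Rounding to 5 decimal places leaves the longitude within ±5e-06° of the true value.
One degree of longitude at 45.7775° is 110570 × cos 45.7775° ≈ 110570 × 0.6974 = 77116.7 m.
So at most 5e-06° × 77116.7 ≈ 0.385583 m east–west.
That is 0.385583 m = 38.558 cm.

39 centimetres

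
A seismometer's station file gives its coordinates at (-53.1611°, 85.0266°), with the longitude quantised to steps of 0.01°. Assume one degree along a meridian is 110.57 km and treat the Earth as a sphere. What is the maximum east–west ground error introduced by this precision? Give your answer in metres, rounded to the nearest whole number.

331 metres

With a 0.01° grid the true value lies within half a step, ±0.01°/2 = ±0.005°, of the stored one.
At latitude 53.1611° a degree of longitude spans 110570 m × cos 53.1611° = 110570 × 0.5996 ≈ 66294.1 m.
So at most 0.005° × 66294.1 ≈ 331.471 m east–west.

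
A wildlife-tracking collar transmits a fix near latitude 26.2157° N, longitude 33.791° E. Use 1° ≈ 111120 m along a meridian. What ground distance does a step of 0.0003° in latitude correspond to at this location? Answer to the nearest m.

33 m

Along a meridian 0.0003° is 0.0003 × 111120 = 33.336 m.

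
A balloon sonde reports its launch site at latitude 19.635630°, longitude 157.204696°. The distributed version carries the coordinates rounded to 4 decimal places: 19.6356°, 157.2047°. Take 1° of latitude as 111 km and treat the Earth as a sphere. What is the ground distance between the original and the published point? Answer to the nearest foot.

11 feet

The latitude changed by +0.000030° and the longitude by -0.000004°.
North–south shift: 0.000030 × 111000 = 3.33 m.
E–W at 19.6356°: -0.000004° × 111000 × cos 19.6356° = -0.000004 × 111000 × 0.9418 ≈ -0.418181 m.
Combined displacement = (3.33² + 0.418181²)^½ ≈ 3.35615 m.
Converting: 3.35615 m × 3.2808 ft/m ≈ 11.011 ft.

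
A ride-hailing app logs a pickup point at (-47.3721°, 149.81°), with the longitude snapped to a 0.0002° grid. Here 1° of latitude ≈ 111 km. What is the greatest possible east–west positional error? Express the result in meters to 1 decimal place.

With a 0.0002° grid the true value lies within half a step, ±0.0002°/2 = ±0.0001°, of the stored one.
Parallels shrink by cos φ, so at 47.3721° a degree of longitude is 111000 × 0.6772 ≈ 75173 m.
Maximum E–W displacement: 0.0001 × 75173 = 7.5173 m.

7.5 meters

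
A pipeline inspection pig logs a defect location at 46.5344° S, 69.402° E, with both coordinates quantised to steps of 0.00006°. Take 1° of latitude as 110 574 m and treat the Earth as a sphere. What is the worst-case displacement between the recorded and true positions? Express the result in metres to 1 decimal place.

With a 0.00006° grid the true value lies within half a step, ±0.00006°/2 = ±3e-05°, of the stored one.
North–south component: 3e-05° × 110574 = 3.31722 m.
Longitude error → 3e-05 × 110574 × cos 46.5344° = 3e-05 × 110574 × 0.6879 ≈ 2.28198 m.
The two errors are perpendicular, so the maximum displacement is √(3.31722² + 2.28198²) ≈ 4.02634 m.

4.0 metres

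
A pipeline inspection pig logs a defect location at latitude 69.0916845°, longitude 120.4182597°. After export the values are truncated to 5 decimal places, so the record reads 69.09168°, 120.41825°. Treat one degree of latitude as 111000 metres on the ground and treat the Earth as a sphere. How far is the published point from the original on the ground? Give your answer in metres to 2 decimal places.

The latitude changed by +0.0000045° and the longitude by +0.0000097°.
N–S: 0.0000045° × 111000 m/° = 0.4995 m.
East–west at this latitude: 0.0000097° × 111000 × cos 69.0917° ≈ 0.0000097 × 39613 = 0.384246 m.
Hypotenuse of the two orthogonal shifts: √(0.4995² + 0.384246²) = 0.630195 m.

0.63 metres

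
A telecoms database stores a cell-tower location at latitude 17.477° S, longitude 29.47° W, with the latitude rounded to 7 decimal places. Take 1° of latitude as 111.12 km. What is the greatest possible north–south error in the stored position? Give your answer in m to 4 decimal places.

Rounding to 7 decimal places leaves the latitude within ±5e-08° of the true value.
So the N–S error is at most 5e-08 × 111120 = 0.005556 m.

0.0056 m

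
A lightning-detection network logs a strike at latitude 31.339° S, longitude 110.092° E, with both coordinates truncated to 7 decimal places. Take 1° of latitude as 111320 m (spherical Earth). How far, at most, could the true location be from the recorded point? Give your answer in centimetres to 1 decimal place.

1.5 centimetres

Truncating at 7 decimal places can drop up to a full unit in the last place, so each coordinate may be off by as much as 1e-07°.
Latitude error → 1e-07 × 111320 = 0.011132 m along the meridian.
East–west component at 31.339°: 1e-07° × 111320 × cos 31.339° ≈ 1e-07 × 95079 ≈ 0.0095079 m.
Worst case both components are at the extreme and orthogonal: √(0.011132² + 0.0095079²) ≈ 0.0146397 m.
That is 0.0146397 m = 1.464 cm.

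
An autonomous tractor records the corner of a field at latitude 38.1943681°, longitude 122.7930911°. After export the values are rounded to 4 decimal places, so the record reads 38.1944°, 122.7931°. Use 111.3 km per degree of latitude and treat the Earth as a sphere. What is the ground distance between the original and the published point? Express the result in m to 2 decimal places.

The latitude changed by -0.0000319° and the longitude by -0.0000089°.
N–S: -0.0000319° × 111300 m/° = -3.55047 m.
East–west at this latitude: -0.0000089° × 111300 × cos 38.1944° ≈ -0.0000089 × 87472.6 = -0.778506 m.
Hypotenuse of the two orthogonal shifts: √(3.55047² + 0.778506²) = 3.63482 m.

3.63 m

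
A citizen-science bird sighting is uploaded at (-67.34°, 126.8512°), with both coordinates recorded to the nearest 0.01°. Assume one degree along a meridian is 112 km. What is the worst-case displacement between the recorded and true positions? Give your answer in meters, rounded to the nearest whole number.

600 meters

Rounding to 2 decimal places leaves each coordinate within ±0.005° of the true value.
North–south component: 0.005° × 112000 = 560 m.
E–W at 67.34°: 0.005° × 112000 × cos 67.34° = 0.005 × 112000 × 0.3853 ≈ 215.747 m.
The two errors are perpendicular, so the maximum displacement is √(560² + 215.747²) ≈ 600.122 m.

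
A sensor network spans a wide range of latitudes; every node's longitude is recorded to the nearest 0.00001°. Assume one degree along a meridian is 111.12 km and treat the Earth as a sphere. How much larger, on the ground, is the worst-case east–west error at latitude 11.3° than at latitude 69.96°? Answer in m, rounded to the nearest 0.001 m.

0.354 m

Rounding to 5 decimal places leaves the longitude within ±5e-06° of the true value.
Error at 11.3° = 5e-06° × 111120 × cos 11.3° ≈ 0.5556 × 0.9806 = 0.54483 m.
Error at 69.96° = 5e-06° × 111120 × cos 69.96° ≈ 0.5556 × 0.3427 = 0.19039 m.
Difference: 0.54483 − 0.19039 = 0.35444 m.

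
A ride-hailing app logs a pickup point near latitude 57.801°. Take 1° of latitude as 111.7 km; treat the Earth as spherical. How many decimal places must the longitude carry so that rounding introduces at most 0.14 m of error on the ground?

6 decimal places

At 57.801° one degree of longitude covers 111700 × cos 57.801° ≈ 111700 × 0.5329 ≈ 59520.6 m.
N decimal places → at most half a unit in the last place, 0.5 × 10⁻ᴺ° = 59520.6/2 × 10⁻ᴺ m.
Setting 29760.3 × 10⁻ᴺ ≤ 0.14 gives 10ᴺ ≥ 2.126e+05, i.e. N ≥ 5.33.
So 6 decimal places suffice (0.0298 m); 5 would allow up to 0.298 m.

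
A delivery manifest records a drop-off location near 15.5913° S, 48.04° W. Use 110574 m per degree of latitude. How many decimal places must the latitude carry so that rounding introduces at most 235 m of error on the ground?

One degree of latitude covers 110574 m.
With N decimal places the half-ulp bound is 0.5·10⁻ᴺ°, or 0.5·10⁻ᴺ × 110574 m on the ground.
Setting 55287 × 10⁻ᴺ ≤ 235 gives 10ᴺ ≥ 235.3, i.e. N ≥ 2.37.
At 2 places the error can reach 553 m, but 3 places keeps it to 55.3 m.

3 decimal places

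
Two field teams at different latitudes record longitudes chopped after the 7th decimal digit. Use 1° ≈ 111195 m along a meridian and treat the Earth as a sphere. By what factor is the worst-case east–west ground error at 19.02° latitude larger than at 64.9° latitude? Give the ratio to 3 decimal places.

2.229

Truncating at 7 decimal places can drop up to a full unit in the last place, so the longitude may be off by as much as 1e-07°.
Error at 19.02° = 1e-07° × 111195 × cos 19.02° ≈ 0.011119 × 0.9454 = 0.010512 m.
Error at 64.9° = 1e-07° × 111195 × cos 64.9° ≈ 0.011119 × 0.4242 = 0.0047169 m.
The ratio reduces to cos 19.02° / cos 64.9° = 0.9454/0.4242 ≈ 2.2287.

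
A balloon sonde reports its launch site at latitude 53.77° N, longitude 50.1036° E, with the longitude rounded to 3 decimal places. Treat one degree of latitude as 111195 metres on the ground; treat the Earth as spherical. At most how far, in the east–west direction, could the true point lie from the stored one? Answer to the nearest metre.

Rounding to 3 decimal places leaves the longitude within ±0.0005° of the true value.
At latitude 53.77° a degree of longitude spans 111195 m × cos 53.77° = 111195 × 0.5910 ≈ 65719.4 m.
East–west error: 0.0005° × 65719.4 m/° ≈ 32.8597 m.

33 metres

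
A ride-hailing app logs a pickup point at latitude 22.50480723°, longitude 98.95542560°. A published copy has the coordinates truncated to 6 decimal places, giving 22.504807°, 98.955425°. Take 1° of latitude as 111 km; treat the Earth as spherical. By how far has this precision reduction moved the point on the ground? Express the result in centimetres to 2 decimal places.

6.66 centimetres

Δlat = 22.50480723 − 22.504807 = +0.00000023°; Δlon = 98.95542560 − 98.955425 = +0.00000060°.
N–S: 0.00000023° × 111000 m/° = 0.02553 m.
East–west at this latitude: 0.00000060° × 111000 × cos 22.5048° ≈ 0.00000060 × 102547 = 0.0615282 m.
Distance: √(0.02553² + 0.0615282²) ≈ 0.0666146 m.
That is 0.0666146 m = 6.6615 cm.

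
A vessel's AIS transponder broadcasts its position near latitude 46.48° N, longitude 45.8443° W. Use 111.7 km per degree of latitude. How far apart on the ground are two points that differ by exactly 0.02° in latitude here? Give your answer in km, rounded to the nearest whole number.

2 km

Along a meridian 0.02° is 0.02 × 111700 = 2234 m.
That is 2234 m = 2.234 km.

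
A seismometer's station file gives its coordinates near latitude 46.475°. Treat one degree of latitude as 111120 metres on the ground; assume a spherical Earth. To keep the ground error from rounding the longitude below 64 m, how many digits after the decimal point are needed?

At 46.475° one degree of longitude covers 111120 × cos 46.475° ≈ 111120 × 0.6887 ≈ 76525.1 m.
Rounding to N decimal places gives at most 0.5 × 10⁻ᴺ degrees of error, i.e. 0.5 × 10⁻ᴺ × 76525.1 m.
Setting 38262.6 × 10⁻ᴺ ≤ 64 gives 10ᴺ ≥ 597.9, i.e. N ≥ 2.78.
At 2 places the error can reach 383 m, but 3 places keeps it to 38.3 m.

3 decimal places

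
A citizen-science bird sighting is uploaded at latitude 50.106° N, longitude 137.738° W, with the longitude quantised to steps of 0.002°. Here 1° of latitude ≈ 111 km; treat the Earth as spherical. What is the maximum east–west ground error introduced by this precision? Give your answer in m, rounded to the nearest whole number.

71 m

With a 0.002° grid the true value lies within half a step, ±0.002°/2 = ±0.001°, of the stored one.
One degree of longitude at 50.106° is 111000 × cos 50.106° ≈ 111000 × 0.6414 = 71192 m.
Maximum E–W displacement: 0.001 × 71192 = 71.192 m.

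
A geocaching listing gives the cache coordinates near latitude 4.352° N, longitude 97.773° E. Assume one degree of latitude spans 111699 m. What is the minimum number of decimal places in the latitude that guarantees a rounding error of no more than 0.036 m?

One degree of latitude covers 111699 m.
With N decimal places the half-ulp bound is 0.5·10⁻ᴺ°, or 0.5·10⁻ᴺ × 111699 m on the ground.
Setting 55849.5 × 10⁻ᴺ ≤ 0.036 gives 10ᴺ ≥ 1.551e+06, i.e. N ≥ 6.19.
N = 6 would give 0.0558 m (too coarse); N = 7 gives 0.00558 m ≤ 0.036 m.

7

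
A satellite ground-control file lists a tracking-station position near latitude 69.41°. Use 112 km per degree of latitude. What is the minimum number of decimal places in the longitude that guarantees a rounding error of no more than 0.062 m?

6

At 69.41° one degree of longitude covers 112000 × cos 69.41° ≈ 112000 × 0.3517 ≈ 39388 m.
Rounding to N decimal places gives at most 0.5 × 10⁻ᴺ degrees of error, i.e. 0.5 × 10⁻ᴺ × 39388 m.
Setting 19694 × 10⁻ᴺ ≤ 0.062 gives 10ᴺ ≥ 3.176e+05, i.e. N ≥ 5.50.
At 5 places the error can reach 0.197 m, but 6 places keeps it to 0.0197 m.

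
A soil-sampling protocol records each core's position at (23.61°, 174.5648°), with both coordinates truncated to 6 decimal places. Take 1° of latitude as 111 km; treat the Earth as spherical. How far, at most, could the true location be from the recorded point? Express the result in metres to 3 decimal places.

0.151 metres

Truncating at 6 decimal places can drop up to a full unit in the last place, so each coordinate may be off by as much as 1e-06°.
North–south component: 1e-06° × 111000 = 0.111 m.
Longitude error → 1e-06 × 111000 × cos 23.61° = 1e-06 × 111000 × 0.9163 ≈ 0.101709 m.
Combining orthogonally: (0.111² + 0.101709²)^½ ≈ 0.150551 m.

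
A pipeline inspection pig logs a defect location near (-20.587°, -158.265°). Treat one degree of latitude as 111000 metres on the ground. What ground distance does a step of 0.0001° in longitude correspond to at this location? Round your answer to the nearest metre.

10 metres

One degree of longitude here spans 111000 × cos 20.587° = 111000 × 0.9361 ≈ 103911 m; 0.0001° of that is 10.3911 m.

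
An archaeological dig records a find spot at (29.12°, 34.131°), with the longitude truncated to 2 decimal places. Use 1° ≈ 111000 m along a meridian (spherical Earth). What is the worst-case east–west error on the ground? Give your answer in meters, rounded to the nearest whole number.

970 meters

Truncating at 2 decimal places can drop up to a full unit in the last place, so the longitude may be off by as much as 0.01°.
One degree of longitude at 29.12° is 111000 × cos 29.12° ≈ 111000 × 0.8736 = 96969.9 m.
East–west error: 0.01° × 96969.9 m/° ≈ 969.699 m.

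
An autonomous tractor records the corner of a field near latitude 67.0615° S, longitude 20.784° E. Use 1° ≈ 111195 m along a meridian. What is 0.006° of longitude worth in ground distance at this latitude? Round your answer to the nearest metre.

260 metres

At 67.0615° a degree of longitude is 111195 × cos 67.0615° ≈ 43337.5 m, so 0.006° corresponds to 260.025 m.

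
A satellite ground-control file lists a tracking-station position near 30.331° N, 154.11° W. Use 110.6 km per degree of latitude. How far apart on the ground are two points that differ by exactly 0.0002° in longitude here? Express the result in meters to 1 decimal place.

19.1 meters

0.0002° of longitude at 30.331° is 0.0002 × 110600 × cos 30.331° ≈ 0.0002 × 95461.3 = 19.0923 m.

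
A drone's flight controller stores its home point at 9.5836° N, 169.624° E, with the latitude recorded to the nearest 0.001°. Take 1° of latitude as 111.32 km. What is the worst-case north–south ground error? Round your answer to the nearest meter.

56 meters

Rounding to 3 decimal places leaves the latitude within ±0.0005° of the true value.
So the N–S error is at most 0.0005 × 111320 = 55.66 m.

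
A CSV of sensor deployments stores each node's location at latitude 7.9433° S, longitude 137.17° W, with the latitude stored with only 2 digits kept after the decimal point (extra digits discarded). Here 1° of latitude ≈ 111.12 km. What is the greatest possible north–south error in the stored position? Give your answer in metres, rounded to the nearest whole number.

Truncating at 2 decimal places can drop up to a full unit in the last place, so the latitude may be off by as much as 0.01°.
North–south distance: 0.01° × 111120 m/° = 1111.2 m.

1111 metres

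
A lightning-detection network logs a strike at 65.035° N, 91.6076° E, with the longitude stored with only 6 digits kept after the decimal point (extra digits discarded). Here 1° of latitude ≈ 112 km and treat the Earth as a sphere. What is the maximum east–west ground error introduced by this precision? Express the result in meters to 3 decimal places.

Truncating at 6 decimal places can drop up to a full unit in the last place, so the longitude may be off by as much as 1e-06°.
Parallels shrink by cos φ, so at 65.035° a degree of longitude is 112000 × 0.4221 ≈ 47271.2 m.
East–west error: 1e-06° × 47271.2 m/° ≈ 0.0472712 m.

0.047 meters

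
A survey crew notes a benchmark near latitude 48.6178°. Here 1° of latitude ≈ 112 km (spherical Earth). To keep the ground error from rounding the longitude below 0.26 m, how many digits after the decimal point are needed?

At 48.6178° one degree of longitude covers 112000 × cos 48.6178° ≈ 112000 × 0.6611 ≈ 74040.8 m.
N decimal places → at most half a unit in the last place, 0.5 × 10⁻ᴺ° = 74040.8/2 × 10⁻ᴺ m.
Need 0.5 × 74040.8 × 10⁻ᴺ ≤ 0.26 → 10⁻ᴺ ≤ 7.023e-06, so N ≥ 5.15.
N = 5 would give 0.37 m (too coarse); N = 6 gives 0.037 m ≤ 0.26 m.

6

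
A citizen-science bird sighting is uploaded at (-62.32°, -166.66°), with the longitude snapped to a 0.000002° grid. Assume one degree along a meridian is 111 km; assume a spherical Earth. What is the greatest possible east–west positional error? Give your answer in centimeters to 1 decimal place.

With a 0.000002° grid the true value lies within half a step, ±0.000002°/2 = ±1e-06°, of the stored one.
Parallels shrink by cos φ, so at 62.32° a degree of longitude is 111000 × 0.4645 ≈ 51563.2 m.
Maximum E–W displacement: 1e-06 × 51563.2 = 0.0515632 m.
That is 0.0515632 m = 5.1563 cm.

5.2 centimeters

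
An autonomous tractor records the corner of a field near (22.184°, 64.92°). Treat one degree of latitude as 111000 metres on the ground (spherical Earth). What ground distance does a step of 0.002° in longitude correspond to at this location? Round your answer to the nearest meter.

206 meters

At 22.184° a degree of longitude is 111000 × cos 22.184° ≈ 102783 m, so 0.002° corresponds to 205.567 m.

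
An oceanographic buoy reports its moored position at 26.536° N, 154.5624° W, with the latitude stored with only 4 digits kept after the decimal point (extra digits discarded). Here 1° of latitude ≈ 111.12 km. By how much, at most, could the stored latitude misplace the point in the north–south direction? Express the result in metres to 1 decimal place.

Truncating at 4 decimal places can drop up to a full unit in the last place, so the latitude may be off by as much as 0.0001°.
So the N–S error is at most 0.0001 × 111120 = 11.112 m.

11.1 metres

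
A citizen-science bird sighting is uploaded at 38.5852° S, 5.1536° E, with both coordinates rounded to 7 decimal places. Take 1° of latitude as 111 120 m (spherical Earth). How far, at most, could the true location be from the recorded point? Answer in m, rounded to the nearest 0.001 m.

Rounding to 7 decimal places leaves each coordinate within ±5e-08° of the true value.
North–south component: 5e-08° × 111120 = 0.005556 m.
E–W at 38.5852°: 5e-08° × 111120 × cos 38.5852° = 5e-08 × 111120 × 0.7817 ≈ 0.00434302 m.
Combining orthogonally: (0.005556² + 0.00434302²)^½ ≈ 0.00705202 m.

0.007 m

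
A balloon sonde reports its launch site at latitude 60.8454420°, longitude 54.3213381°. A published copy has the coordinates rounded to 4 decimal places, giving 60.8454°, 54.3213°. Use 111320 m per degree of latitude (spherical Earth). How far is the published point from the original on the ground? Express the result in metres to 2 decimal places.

5.11 metres

Δlat = 60.8454420 − 60.8454 = +0.0000420°; Δlon = 54.3213381 − 54.3213 = +0.0000381°.
N–S: 0.0000420° × 111320 m/° = 4.67544 m.
East–west at this latitude: 0.0000381° × 111320 × cos 60.8454° ≈ 0.0000381 × 54231.5 = 2.06622 m.
Distance: √(4.67544² + 2.06622²) ≈ 5.11165 m.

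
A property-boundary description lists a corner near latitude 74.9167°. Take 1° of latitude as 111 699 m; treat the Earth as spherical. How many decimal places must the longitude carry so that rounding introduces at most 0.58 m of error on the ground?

At 74.9167° one degree of longitude covers 111699 × cos 74.9167° ≈ 111699 × 0.2602 ≈ 29066.7 m.
Rounding to N decimal places gives at most 0.5 × 10⁻ᴺ degrees of error, i.e. 0.5 × 10⁻ᴺ × 29066.7 m.
Setting 14533.3 × 10⁻ᴺ ≤ 0.58 gives 10ᴺ ≥ 2.506e+04, i.e. N ≥ 4.40.
At 4 places the error can reach 1.45 m, but 5 places keeps it to 0.145 m.

5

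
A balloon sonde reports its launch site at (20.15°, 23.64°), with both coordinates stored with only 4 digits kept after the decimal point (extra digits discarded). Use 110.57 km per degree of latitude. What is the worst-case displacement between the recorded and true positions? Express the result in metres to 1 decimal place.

15.2 metres

Truncating at 4 decimal places can drop up to a full unit in the last place, so each coordinate may be off by as much as 0.0001°.
Latitude error → 0.0001 × 110570 = 11.057 m along the meridian.
E–W at 20.15°: 0.0001° × 110570 × cos 20.15° = 0.0001 × 110570 × 0.9388 ≈ 10.3802 m.
Worst case both components are at the extreme and orthogonal: √(11.057² + 10.3802²) ≈ 15.166 m.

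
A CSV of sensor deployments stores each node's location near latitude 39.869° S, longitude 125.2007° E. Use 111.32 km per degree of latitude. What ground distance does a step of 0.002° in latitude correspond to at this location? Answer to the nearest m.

223 m

0.002° × 111320 m/° = 222.64 m.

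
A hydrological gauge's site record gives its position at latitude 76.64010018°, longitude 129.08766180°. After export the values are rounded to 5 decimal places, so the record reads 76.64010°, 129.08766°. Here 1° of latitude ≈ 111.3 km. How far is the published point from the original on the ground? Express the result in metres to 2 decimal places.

0.05 metres

The latitude changed by +0.00000018° and the longitude by +0.00000180°.
N–S: 0.00000018° × 111300 m/° = 0.020034 m.
East–west at this latitude: 0.00000180° × 111300 × cos 76.6401° ≈ 0.00000180 × 25717.8 = 0.046292 m.
Hypotenuse of the two orthogonal shifts: √(0.020034² + 0.046292²) = 0.0504411 m.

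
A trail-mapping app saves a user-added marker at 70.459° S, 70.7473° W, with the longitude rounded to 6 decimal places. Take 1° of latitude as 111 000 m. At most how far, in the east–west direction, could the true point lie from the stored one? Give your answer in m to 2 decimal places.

0.02 m

Rounding to 6 decimal places leaves the longitude within ±5e-07° of the true value.
Parallels shrink by cos φ, so at 70.459° a degree of longitude is 111000 × 0.3345 ≈ 37127.4 m.
So at most 5e-07° × 37127.4 ≈ 0.0185637 m east–west.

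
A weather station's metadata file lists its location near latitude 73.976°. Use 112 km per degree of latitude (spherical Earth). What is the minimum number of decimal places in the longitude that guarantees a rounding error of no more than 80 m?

At 73.976° one degree of longitude covers 112000 × cos 73.976° ≈ 112000 × 0.2760 ≈ 30916.5 m.
N decimal places → at most half a unit in the last place, 0.5 × 10⁻ᴺ° = 30916.5/2 × 10⁻ᴺ m.
Need 0.5 × 30916.5 × 10⁻ᴺ ≤ 80 → 10⁻ᴺ ≤ 5.175e-03, so N ≥ 2.29.
N = 2 would give 155 m (too coarse); N = 3 gives 15.5 m ≤ 80 m.

3 decimal places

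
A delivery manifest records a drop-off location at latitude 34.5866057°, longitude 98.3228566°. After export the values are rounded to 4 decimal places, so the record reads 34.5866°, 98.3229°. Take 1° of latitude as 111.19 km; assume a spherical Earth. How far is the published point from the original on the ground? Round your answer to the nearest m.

4 m

Δlat = 34.5866057 − 34.5866 = +0.0000057°; Δlon = 98.3228566 − 98.3229 = -0.0000434°.
North–south shift: 0.0000057 × 111190 = 0.633783 m.
East–west at this latitude: -0.0000434° × 111190 × cos 34.5866° ≈ -0.0000434 × 91539.3 = -3.97281 m.
Distance: √(0.633783² + 3.97281²) ≈ 4.02304 m.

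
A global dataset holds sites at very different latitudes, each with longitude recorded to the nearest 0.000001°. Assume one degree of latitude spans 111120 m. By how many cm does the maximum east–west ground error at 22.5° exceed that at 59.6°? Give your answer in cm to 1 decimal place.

Rounding to 6 decimal places leaves the longitude within ±5e-07° of the true value.
At 22.5°: 5e-07° × 111120 × cos 22.5° = 5e-07 × 111120 × 0.9239 ≈ 0.051331 m.
Error at 59.6° = 5e-07° × 111120 × cos 59.6° ≈ 0.05556 × 0.5060 = 0.028115 m.
Difference: 0.051331 − 0.028115 = 0.023216 m.
That is 0.0232155 m = 2.3216 cm.

2.3 cm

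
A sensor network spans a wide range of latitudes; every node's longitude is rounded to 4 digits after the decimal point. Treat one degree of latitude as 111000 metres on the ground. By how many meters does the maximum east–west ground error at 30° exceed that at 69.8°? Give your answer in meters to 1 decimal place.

Rounding to 4 decimal places leaves the longitude within ±5e-05° of the true value.
At 30°: 5e-05° × 111000 × cos 30° = 5e-05 × 111000 × 0.8660 ≈ 4.8064 m.
Error at 69.8° = 5e-05° × 111000 × cos 69.8° ≈ 5.55 × 0.3453 = 1.9164 m.
Difference: 4.8064 − 1.9164 = 2.89 m.

2.9 meters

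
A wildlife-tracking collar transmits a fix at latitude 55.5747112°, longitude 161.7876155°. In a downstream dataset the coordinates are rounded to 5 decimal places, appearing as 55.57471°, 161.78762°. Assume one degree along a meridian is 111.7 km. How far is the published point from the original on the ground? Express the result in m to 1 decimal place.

The latitude changed by +0.0000012° and the longitude by -0.0000045°.
North–south shift: 0.0000012 × 111700 = 0.13404 m.
East–west at this latitude: -0.0000045° × 111700 × cos 55.5747° ≈ -0.0000045 × 63147.5 = -0.284164 m.
Combined displacement = (0.13404² + 0.284164²)^½ ≈ 0.314191 m.

0.3 m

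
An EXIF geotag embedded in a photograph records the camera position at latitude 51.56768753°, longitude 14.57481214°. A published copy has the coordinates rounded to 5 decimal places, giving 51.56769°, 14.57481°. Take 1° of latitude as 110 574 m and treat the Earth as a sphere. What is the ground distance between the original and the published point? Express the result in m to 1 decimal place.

0.3 m

The latitude changed by -0.00000247° and the longitude by +0.00000214°.
N–S: -0.00000247° × 110574 m/° = -0.273118 m.
E–W at 51.5677°: 0.00000214° × 110574 × cos 51.5677° = 0.00000214 × 110574 × 0.6216 ≈ 0.147086 m.
Combined displacement = (0.273118² + 0.147086²)^½ ≈ 0.310206 m.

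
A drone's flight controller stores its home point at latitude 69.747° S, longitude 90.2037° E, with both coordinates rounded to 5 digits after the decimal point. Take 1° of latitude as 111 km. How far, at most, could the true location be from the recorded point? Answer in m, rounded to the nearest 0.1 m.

Rounding to 5 decimal places leaves each coordinate within ±5e-06° of the true value.
N–S: 5e-06° × 111000 m/° = 0.555 m.
East–west component at 69.747°: 5e-06° × 111000 × cos 69.747° ≈ 5e-06 × 38424.4 ≈ 0.192122 m.
The two errors are perpendicular, so the maximum displacement is √(0.555² + 0.192122²) ≈ 0.587312 m.

0.6 m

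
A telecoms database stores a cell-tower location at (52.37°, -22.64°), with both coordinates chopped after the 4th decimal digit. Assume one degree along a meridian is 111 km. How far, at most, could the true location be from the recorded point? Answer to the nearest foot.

43 feet

Truncating at 4 decimal places can drop up to a full unit in the last place, so each coordinate may be off by as much as 0.0001°.
Latitude error → 0.0001 × 111000 = 11.1 m along the meridian.
East–west component at 52.37°: 0.0001° × 111000 × cos 52.37° ≈ 0.0001 × 67772.2 ≈ 6.77722 m.
The two errors are perpendicular, so the maximum displacement is √(11.1² + 6.77722²) ≈ 13.0054 m.
Converting: 13.0054 m × 3.2808 ft/m ≈ 42.669 ft.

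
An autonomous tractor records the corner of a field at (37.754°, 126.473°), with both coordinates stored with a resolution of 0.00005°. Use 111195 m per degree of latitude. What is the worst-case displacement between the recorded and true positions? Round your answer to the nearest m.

With a 0.00005° grid the true value lies within half a step, ±0.00005°/2 = ±2.5e-05°, of the stored one.
Latitude error → 2.5e-05 × 111195 = 2.77988 m along the meridian.
E–W at 37.754°: 2.5e-05° × 111195 × cos 37.754° = 2.5e-05 × 111195 × 0.7906 ≈ 2.1979 m.
The two errors are perpendicular, so the maximum displacement is √(2.77988² + 2.1979²) ≈ 3.54379 m.

4 m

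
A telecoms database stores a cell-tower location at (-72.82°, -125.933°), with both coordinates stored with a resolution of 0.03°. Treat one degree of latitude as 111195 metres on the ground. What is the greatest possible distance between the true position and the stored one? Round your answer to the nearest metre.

With a 0.03° grid the true value lies within half a step, ±0.03°/2 = ±0.015°, of the stored one.
N–S: 0.015° × 111195 m/° = 1667.92 m.
Longitude error → 0.015 × 111195 × cos 72.82° = 0.015 × 111195 × 0.2954 ≈ 492.663 m.
Worst case both components are at the extreme and orthogonal: √(1667.92² + 492.663²) ≈ 1739.16 m.

1739 metres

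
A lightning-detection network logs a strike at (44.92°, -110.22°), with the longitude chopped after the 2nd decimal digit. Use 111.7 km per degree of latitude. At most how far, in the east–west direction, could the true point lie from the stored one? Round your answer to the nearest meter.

791 meters

Truncating at 2 decimal places can drop up to a full unit in the last place, so the longitude may be off by as much as 0.01°.
Parallels shrink by cos φ, so at 44.92° a degree of longitude is 111700 × 0.7081 ≈ 79094 m.
East–west error: 0.01° × 79094 m/° ≈ 790.94 m.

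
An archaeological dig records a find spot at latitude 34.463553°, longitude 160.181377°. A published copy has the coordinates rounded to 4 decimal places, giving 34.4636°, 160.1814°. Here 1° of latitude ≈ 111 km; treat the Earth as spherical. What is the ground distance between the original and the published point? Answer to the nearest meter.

6 meters

The latitude changed by -0.000047° and the longitude by -0.000023°.
North–south shift: -0.000047 × 111000 = -5.217 m.
East–west at this latitude: -0.000023° × 111000 × cos 34.4636° ≈ -0.000023 × 91517.9 = -2.10491 m.
Distance: √(5.217² + 2.10491²) ≈ 5.62563 m.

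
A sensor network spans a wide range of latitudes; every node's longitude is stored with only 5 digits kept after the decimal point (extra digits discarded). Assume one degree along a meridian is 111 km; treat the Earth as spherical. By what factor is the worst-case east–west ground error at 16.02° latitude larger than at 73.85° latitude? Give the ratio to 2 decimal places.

Truncating at 5 decimal places can drop up to a full unit in the last place, so the longitude may be off by as much as 1e-05°.
At 16.02°: 1e-05° × 111000 × cos 16.02° = 1e-05 × 111000 × 0.9612 ≈ 1.0669 m.
Error at 73.85° = 1e-05° × 111000 × cos 73.85° ≈ 1.11 × 0.2782 = 0.30875 m.
The ratio reduces to cos 16.02° / cos 73.85° = 0.9612/0.2782 ≈ 3.4555.

3.46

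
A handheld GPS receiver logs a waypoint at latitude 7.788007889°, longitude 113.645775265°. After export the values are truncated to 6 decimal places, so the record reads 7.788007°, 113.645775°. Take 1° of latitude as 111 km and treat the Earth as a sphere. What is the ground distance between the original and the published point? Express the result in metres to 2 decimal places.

The latitude changed by +0.000000889° and the longitude by +0.000000265°.
North–south shift: 0.000000889 × 111000 = 0.098679 m.
E–W at 7.78801°: 0.000000265° × 111000 × cos 7.78801° = 0.000000265 × 111000 × 0.9908 ≈ 0.0291437 m.
Hypotenuse of the two orthogonal shifts: √(0.098679² + 0.0291437²) = 0.102893 m.

0.10 metres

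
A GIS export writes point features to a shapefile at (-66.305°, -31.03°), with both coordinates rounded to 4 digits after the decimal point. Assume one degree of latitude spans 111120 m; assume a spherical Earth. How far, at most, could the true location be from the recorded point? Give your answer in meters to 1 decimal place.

Rounding to 4 decimal places leaves each coordinate within ±5e-05° of the true value.
N–S: 5e-05° × 111120 m/° = 5.556 m.
East–west component at 66.305°: 5e-05° × 111120 × cos 66.305° ≈ 5e-05 × 44655.6 ≈ 2.23278 m.
Combining orthogonally: (5.556² + 2.23278²)^½ ≈ 5.98786 m.

6.0 meters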